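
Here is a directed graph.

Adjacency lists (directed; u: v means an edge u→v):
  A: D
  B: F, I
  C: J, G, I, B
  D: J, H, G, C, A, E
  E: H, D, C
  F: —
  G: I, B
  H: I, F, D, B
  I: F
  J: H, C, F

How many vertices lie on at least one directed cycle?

A vertex is on a directed cycle iff it belongs to a strongly connected component of size ≥ 2 (or has a self-loop).
The vertices on cycles are {A, C, D, E, H, J} — 6 in total.

6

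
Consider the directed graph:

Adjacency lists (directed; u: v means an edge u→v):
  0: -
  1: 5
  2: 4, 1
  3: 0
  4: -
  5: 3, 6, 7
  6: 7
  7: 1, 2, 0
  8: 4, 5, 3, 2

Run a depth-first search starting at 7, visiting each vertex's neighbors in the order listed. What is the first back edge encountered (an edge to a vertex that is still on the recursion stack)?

6->7

DFS from 7 (visiting each vertex's neighbors in the order listed); mark gray on enter, black on exit:
7 gray
  1 gray
    5 gray
      3 gray
        0 gray
        0 black
      3 black
      6 gray
        6→7: 7 is gray → back edge
First back edge: 6 → 7.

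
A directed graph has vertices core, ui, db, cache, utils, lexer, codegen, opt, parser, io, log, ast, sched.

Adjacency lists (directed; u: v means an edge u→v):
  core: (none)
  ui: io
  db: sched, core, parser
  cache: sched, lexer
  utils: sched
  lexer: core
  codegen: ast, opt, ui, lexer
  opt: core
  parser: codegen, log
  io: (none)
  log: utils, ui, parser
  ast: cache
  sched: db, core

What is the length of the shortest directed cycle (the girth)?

2

For each vertex v, BFS finds the shortest path from v back to v.
The shortest such closed walk is db → sched → db, length 2.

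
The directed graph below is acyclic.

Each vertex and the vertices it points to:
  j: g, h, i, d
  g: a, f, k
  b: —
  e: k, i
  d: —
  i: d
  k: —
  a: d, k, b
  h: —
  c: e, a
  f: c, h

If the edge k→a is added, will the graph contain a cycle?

Yes

Adding k→a creates a cycle iff a can already reach k.
Path from a: a → k.
So a → … → k → a is a cycle.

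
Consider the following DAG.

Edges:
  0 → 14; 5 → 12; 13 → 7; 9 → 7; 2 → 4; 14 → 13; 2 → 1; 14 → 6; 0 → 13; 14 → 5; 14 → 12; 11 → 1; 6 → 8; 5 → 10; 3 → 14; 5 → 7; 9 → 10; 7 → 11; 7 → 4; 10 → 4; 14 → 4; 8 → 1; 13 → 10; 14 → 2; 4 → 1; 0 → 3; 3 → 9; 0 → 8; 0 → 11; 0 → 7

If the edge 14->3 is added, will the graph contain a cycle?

Yes

Adding 14→3 creates a cycle iff 3 can already reach 14.
Path from 3: 3 → 14.
So 3 → … → 14 → 3 is a cycle.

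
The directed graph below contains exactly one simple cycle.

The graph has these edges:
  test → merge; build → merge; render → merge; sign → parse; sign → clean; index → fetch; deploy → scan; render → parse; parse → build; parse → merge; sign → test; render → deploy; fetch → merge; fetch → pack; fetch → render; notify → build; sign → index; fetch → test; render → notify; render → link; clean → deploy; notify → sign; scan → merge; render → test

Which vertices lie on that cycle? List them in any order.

sign, fetch, index, notify, render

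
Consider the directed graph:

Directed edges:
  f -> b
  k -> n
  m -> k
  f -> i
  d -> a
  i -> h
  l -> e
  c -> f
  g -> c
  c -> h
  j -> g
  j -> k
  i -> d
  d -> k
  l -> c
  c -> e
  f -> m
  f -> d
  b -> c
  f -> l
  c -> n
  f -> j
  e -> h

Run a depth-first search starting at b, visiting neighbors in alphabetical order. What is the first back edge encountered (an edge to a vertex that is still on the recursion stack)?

DFS from b (visiting neighbors in alphabetical order); mark gray on enter, black on exit:
b gray
  c gray
    e gray
      h gray
      h black
    e black
    f gray
      f→b: b is gray → back edge
First back edge: f → b.

f→b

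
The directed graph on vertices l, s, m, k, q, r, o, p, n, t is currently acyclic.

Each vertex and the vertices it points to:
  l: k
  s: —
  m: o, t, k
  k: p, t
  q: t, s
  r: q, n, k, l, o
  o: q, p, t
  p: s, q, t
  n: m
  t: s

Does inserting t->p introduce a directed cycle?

Adding t→p creates a cycle iff p can already reach t.
Path from p: p → t.
So p → … → t → p is a cycle.

Yes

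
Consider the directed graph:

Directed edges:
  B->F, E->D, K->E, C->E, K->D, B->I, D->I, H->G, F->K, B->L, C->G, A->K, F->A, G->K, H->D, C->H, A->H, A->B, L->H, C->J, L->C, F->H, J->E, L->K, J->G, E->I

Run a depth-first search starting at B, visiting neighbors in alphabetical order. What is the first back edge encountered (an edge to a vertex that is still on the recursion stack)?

DFS from B (visiting neighbors in alphabetical order); mark gray on enter, black on exit:
B gray
  F gray
    A gray
      A→B: B is gray → back edge
First back edge: A → B.

A→B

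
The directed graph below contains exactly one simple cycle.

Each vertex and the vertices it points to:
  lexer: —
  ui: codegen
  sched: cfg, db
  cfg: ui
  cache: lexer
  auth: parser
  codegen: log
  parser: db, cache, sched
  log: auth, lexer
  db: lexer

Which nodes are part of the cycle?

ui, cfg, log, auth, sched, parser, codegen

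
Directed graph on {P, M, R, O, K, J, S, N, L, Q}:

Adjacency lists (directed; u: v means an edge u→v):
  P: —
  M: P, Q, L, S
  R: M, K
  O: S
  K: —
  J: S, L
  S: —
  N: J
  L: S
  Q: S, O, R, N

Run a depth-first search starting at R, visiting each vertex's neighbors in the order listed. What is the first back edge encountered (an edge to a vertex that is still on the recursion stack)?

DFS from R (visiting each vertex's neighbors in the order listed); mark gray on enter, black on exit:
R gray
  M gray
    P gray
    P black
    Q gray
      S gray
      S black
      O gray
        O→S: S black — skip
      O black
      Q→R: R is gray → back edge
First back edge: Q → R.

Q->R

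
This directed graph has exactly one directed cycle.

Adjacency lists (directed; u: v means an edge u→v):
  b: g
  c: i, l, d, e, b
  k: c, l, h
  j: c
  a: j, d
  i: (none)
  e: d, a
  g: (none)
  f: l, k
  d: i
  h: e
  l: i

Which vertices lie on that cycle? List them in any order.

DFS with gray/black marking from c:
c gray
  i gray
  i black
  l gray
    l→i: i black — skip
  l black
  d gray
    d→i: i black — skip
  d black
  e gray
    e→d: d black — skip
    a gray
      j gray
        j→c: c is gray → back edge
Back edge closes the cycle c → e → a → j → c; its vertices are {a, c, e, j}.

a, c, e, j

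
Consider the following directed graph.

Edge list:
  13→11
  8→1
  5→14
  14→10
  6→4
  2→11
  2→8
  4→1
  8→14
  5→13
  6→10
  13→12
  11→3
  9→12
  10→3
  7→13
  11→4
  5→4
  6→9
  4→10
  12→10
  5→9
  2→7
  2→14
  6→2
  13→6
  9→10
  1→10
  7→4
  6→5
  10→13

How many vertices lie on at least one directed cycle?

A vertex is on a directed cycle iff it belongs to a strongly connected component of size ≥ 2 (or has a self-loop).
The vertices on cycles are {1, 2, 4, 5, 6, 7, 8, 9, 10, 11, 12, 13, 14} — 13 in total.

13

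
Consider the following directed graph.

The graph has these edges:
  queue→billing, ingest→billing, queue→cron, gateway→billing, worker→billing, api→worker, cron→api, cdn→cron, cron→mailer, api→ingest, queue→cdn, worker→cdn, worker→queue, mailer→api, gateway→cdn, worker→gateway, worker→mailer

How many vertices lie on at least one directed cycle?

A vertex is on a directed cycle iff it belongs to a strongly connected component of size ≥ 2 (or has a self-loop).
The vertices on cycles are {api, cdn, cron, queue, mailer, worker, gateway} — 7 in total.

7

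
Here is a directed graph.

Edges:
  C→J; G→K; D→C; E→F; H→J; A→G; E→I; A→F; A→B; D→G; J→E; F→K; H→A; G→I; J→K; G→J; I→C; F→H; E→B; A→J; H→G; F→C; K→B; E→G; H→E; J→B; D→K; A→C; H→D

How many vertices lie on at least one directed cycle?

9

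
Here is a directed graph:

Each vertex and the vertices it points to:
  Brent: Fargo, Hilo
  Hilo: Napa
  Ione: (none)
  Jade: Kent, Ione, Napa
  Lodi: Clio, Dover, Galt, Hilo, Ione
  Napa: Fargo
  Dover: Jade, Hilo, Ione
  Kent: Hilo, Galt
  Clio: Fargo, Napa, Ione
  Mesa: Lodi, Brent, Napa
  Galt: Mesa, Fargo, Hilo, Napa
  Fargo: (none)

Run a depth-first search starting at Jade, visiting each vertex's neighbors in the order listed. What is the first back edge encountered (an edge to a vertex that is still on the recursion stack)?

DFS from Jade (visiting each vertex's neighbors in the order listed); mark gray on enter, black on exit:
Jade gray
  Kent gray
    Hilo gray
      Napa gray
        Fargo gray
        Fargo black
      Napa black
    Hilo black
    Galt gray
      Mesa gray
        Lodi gray
          Clio gray
            Clio→Fargo: Fargo black — skip
            Clio→Napa: Napa black — skip
            Ione gray
            Ione black
          Clio black
          Dover gray
            Dover→Jade: Jade is gray → back edge
First back edge: Dover → Jade.

Dover→Jade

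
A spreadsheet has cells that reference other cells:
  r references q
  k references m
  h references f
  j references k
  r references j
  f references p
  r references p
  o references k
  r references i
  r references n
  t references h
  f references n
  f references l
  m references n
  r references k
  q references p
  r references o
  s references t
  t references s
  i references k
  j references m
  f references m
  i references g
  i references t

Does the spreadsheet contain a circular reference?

DFS with white/gray/black marking, starting from n:
n gray
n black
f gray
  f→n: n black — skip
  p gray
  p black
  l gray
  l black
  m gray
    m→n: n black — skip
  m black
f black
g gray
g black
h gray
  h→f: f black — skip
h black
i gray
  t gray
    t→h: h black — skip
    s gray
      s→t: t is gray → back edge
Back edge found, so a cycle exists: t → s → t.

Yes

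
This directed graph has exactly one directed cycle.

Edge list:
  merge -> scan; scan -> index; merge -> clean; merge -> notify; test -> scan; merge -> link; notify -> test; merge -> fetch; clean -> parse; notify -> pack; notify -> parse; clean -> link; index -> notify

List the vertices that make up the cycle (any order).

scan, test, index, notify

DFS with gray/black marking from scan:
scan gray
  index gray
    notify gray
      test gray
        test→scan: scan is gray → back edge
Back edge closes the cycle scan → index → notify → test → scan; its vertices are {scan, test, index, notify}.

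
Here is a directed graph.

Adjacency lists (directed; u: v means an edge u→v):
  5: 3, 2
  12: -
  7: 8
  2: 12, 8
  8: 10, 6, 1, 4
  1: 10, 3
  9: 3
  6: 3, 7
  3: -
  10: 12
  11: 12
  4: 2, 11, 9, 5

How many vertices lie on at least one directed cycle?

6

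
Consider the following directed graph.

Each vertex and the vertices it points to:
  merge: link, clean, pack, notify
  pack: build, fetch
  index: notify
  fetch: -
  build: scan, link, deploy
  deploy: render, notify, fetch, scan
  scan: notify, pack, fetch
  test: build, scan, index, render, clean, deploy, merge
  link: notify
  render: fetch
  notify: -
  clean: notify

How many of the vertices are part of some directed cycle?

A vertex is on a directed cycle iff it belongs to a strongly connected component of size ≥ 2 (or has a self-loop).
The vertices on cycles are {pack, scan, build, deploy} — 4 in total.

4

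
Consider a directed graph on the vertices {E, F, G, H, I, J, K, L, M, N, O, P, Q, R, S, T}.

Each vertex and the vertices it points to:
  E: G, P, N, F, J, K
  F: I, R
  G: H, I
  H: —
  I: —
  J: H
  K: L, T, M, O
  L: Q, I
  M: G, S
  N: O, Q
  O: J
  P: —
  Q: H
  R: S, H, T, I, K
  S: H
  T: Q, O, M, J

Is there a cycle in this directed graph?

No

DFS with white/gray/black marking, starting from M:
M gray
  G gray
    H gray
    H black
    I gray
    I black
  G black
  S gray
    S→H: H black — skip
  S black
M black
E gray
  E→G: G black — skip
  P gray
  P black
  N gray
    O gray
      J gray
        J→H: H black — skip
      J black
    O black
    Q gray
      Q→H: H black — skip
    Q black
  N black
  F gray
    F→I: I black — skip
    R gray
      R→S: S black — skip
      R→H: H black — skip
      T gray
        T→Q: Q black — skip
        T→O: O black — skip
        T→M: M black — skip
        T→J: J black — skip
      T black
      R→I: I black — skip
      K gray
        L gray
          L→Q: Q black — skip
          L→I: I black — skip
        L black
        K→T: T black — skip
        K→M: M black — skip
        K→O: O black — skip
      K black
    R black
  F black
  E→J: J black — skip
  E→K: K black — skip
E black
Every edge goes to a white or black vertex — no back edge, so the graph is acyclic.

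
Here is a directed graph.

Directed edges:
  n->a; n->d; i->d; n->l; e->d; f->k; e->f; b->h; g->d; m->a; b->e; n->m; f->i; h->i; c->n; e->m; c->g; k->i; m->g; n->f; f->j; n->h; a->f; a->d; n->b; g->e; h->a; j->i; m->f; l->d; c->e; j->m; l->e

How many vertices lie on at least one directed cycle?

6

A vertex is on a directed cycle iff it belongs to a strongly connected component of size ≥ 2 (or has a self-loop).
The vertices on cycles are {a, e, f, g, j, m} — 6 in total.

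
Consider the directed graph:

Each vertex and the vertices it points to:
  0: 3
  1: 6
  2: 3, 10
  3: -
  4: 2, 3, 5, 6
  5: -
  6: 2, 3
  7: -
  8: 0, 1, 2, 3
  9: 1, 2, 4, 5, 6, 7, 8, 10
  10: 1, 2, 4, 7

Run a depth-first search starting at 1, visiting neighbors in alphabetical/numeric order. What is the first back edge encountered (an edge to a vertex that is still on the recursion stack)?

DFS from 1 (visiting neighbors in alphabetical/numeric order); mark gray on enter, black on exit:
1 gray
  6 gray
    2 gray
      3 gray
      3 black
      10 gray
        10→1: 1 is gray → back edge
First back edge: 10 → 1.

10→1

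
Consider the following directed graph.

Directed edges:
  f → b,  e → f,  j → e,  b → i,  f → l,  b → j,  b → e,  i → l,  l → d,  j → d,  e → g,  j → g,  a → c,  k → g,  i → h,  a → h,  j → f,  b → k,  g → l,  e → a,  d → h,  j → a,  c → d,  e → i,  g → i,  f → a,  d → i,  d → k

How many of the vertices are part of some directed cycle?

A vertex is on a directed cycle iff it belongs to a strongly connected component of size ≥ 2 (or has a self-loop).
The vertices on cycles are {b, d, e, f, g, i, j, k, l} — 9 in total.

9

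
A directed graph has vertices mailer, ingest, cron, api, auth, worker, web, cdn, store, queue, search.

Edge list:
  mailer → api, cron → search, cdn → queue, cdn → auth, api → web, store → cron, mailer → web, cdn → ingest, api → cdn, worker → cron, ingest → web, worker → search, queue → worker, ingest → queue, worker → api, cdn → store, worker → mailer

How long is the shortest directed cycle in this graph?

4

For each vertex v, BFS finds the shortest path from v back to v.
The shortest such closed walk is cdn → queue → worker → api → cdn, length 4.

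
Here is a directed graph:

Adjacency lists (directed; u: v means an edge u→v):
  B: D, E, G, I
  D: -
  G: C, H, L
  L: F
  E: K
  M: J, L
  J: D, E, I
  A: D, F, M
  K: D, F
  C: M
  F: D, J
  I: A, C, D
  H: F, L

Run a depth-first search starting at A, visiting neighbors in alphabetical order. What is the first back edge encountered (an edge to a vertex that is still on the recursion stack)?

DFS from A (visiting neighbors in alphabetical order); mark gray on enter, black on exit:
A gray
  D gray
  D black
  F gray
    F→D: D black — skip
    J gray
      J→D: D black — skip
      E gray
        K gray
          K→D: D black — skip
          K→F: F is gray → back edge
First back edge: K → F.

K->F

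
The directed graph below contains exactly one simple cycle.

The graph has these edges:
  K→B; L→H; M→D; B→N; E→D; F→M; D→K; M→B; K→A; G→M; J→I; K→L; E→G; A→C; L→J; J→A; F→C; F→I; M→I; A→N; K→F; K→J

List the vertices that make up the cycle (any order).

D, F, K, M

DFS with gray/black marking from D:
D gray
  K gray
    A gray
      N gray
      N black
      C gray
      C black
    A black
    L gray
      J gray
        J→A: A black — skip
        I gray
        I black
      J black
      H gray
      H black
    L black
    B gray
      B→N: N black — skip
    B black
    K→J: J black — skip
    F gray
      F→I: I black — skip
      M gray
        M→I: I black — skip
        M→B: B black — skip
        M→D: D is gray → back edge
Back edge closes the cycle D → K → F → M → D; its vertices are {D, F, K, M}.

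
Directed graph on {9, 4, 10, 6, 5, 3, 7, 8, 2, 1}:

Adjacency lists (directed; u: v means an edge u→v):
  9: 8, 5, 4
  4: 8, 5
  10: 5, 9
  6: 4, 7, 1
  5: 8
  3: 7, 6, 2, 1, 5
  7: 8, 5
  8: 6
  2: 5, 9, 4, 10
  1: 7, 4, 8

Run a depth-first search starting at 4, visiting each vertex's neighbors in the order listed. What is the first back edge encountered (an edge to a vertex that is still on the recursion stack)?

DFS from 4 (visiting each vertex's neighbors in the order listed); mark gray on enter, black on exit:
4 gray
  8 gray
    6 gray
      6→4: 4 is gray → back edge
First back edge: 6 → 4.

6->4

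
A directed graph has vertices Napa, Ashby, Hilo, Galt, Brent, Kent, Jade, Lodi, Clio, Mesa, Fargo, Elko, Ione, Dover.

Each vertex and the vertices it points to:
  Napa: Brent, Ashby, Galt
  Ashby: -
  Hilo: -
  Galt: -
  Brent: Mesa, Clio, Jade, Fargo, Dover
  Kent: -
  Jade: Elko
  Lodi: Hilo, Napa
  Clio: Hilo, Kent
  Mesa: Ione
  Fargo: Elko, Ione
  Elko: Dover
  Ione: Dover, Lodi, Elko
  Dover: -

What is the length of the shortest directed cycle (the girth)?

5

For each vertex v, BFS finds the shortest path from v back to v.
The shortest such closed walk is Napa → Brent → Fargo → Ione → Lodi → Napa, length 5.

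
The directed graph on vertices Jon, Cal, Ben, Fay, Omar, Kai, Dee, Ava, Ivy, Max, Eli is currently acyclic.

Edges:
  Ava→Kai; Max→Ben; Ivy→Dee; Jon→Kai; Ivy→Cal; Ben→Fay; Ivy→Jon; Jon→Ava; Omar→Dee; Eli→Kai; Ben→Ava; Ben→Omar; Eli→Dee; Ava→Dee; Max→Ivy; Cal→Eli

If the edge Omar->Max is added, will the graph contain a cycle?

Adding Omar→Max creates a cycle iff Max can already reach Omar.
Path from Max: Max → Ben → Omar.
So Max → … → Omar → Max is a cycle.

Yes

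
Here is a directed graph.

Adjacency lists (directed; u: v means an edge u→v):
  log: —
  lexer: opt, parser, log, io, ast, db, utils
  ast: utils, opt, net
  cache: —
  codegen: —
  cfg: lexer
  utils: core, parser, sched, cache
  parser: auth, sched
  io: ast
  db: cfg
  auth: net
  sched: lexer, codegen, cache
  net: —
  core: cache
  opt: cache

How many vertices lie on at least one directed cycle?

8

A vertex is on a directed cycle iff it belongs to a strongly connected component of size ≥ 2 (or has a self-loop).
The vertices on cycles are {db, io, ast, cfg, lexer, sched, utils, parser} — 8 in total.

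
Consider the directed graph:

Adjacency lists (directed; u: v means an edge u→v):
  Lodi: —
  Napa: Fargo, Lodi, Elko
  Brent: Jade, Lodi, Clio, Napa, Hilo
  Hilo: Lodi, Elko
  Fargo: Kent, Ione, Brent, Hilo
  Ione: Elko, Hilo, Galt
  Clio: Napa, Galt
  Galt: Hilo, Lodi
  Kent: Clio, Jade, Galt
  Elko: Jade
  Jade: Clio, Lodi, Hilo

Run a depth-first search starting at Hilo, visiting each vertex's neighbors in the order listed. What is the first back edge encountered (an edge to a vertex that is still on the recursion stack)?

Kent->Clio

DFS from Hilo (visiting each vertex's neighbors in the order listed); mark gray on enter, black on exit:
Hilo gray
  Lodi gray
  Lodi black
  Elko gray
    Jade gray
      Clio gray
        Napa gray
          Fargo gray
            Kent gray
              Kent→Clio: Clio is gray → back edge
First back edge: Kent → Clio.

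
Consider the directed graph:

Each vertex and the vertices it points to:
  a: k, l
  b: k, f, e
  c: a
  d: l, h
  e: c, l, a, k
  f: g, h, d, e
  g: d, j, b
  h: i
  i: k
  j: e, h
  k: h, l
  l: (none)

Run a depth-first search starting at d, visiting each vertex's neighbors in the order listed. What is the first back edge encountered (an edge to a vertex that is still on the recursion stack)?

DFS from d (visiting each vertex's neighbors in the order listed); mark gray on enter, black on exit:
d gray
  l gray
  l black
  h gray
    i gray
      k gray
        k→h: h is gray → back edge
First back edge: k → h.

k->h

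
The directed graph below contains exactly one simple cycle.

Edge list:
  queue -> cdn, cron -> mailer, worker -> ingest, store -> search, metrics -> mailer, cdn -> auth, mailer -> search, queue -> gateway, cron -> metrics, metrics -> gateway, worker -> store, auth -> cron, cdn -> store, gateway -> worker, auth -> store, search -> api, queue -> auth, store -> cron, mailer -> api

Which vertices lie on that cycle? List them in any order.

DFS with gray/black marking from gateway:
gateway gray
  worker gray
    store gray
      cron gray
        metrics gray
          metrics→gateway: gateway is gray → back edge
Back edge closes the cycle gateway → worker → store → cron → metrics → gateway; its vertices are {cron, store, worker, gateway, metrics}.

cron, store, worker, gateway, metrics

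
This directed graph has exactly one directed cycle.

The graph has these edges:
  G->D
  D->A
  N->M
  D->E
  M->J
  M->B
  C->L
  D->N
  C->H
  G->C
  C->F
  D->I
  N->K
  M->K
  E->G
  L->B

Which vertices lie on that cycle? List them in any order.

D, E, G

DFS with gray/black marking from G:
G gray
  D gray
    N gray
      M gray
        J gray
        J black
        K gray
        K black
        B gray
        B black
      M black
      N→K: K black — skip
    N black
    I gray
    I black
    A gray
    A black
    E gray
      E→G: G is gray → back edge
Back edge closes the cycle G → D → E → G; its vertices are {D, E, G}.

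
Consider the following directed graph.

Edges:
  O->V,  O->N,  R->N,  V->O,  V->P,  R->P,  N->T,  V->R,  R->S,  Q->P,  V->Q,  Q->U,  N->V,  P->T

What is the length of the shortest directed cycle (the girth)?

2

For each vertex v, BFS finds the shortest path from v back to v.
The shortest such closed walk is V → O → V, length 2.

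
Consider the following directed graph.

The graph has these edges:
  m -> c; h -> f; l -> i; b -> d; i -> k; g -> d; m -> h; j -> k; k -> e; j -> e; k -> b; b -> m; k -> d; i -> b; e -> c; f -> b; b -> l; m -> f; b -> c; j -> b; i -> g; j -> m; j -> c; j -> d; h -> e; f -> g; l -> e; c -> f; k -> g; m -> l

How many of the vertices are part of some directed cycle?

A vertex is on a directed cycle iff it belongs to a strongly connected component of size ≥ 2 (or has a self-loop).
The vertices on cycles are {b, c, e, f, h, i, k, l, m} — 9 in total.

9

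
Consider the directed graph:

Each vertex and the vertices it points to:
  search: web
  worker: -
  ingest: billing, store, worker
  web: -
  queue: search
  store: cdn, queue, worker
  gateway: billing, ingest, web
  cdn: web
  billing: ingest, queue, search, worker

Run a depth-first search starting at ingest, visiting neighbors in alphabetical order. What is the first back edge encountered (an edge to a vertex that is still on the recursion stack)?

billing→ingest

DFS from ingest (visiting neighbors in alphabetical order); mark gray on enter, black on exit:
ingest gray
  billing gray
    billing→ingest: ingest is gray → back edge
First back edge: billing → ingest.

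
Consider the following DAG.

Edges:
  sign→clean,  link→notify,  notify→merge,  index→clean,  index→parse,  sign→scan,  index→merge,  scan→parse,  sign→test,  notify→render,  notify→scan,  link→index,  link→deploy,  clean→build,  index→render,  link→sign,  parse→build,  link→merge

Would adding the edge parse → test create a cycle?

No

Adding parse→test creates a cycle iff test can already reach parse.
Explore from test: no path reaches parse. The graph stays acyclic.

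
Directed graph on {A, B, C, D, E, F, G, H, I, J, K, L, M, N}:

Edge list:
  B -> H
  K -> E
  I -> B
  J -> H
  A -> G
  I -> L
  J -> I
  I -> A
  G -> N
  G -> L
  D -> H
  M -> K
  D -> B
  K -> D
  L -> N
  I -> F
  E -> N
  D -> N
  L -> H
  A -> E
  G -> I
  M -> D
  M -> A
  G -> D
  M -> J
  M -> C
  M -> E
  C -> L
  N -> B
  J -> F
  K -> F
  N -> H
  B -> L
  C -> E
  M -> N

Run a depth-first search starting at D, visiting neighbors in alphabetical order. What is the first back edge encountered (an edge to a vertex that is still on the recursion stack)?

N→B

DFS from D (visiting neighbors in alphabetical order); mark gray on enter, black on exit:
D gray
  B gray
    H gray
    H black
    L gray
      L→H: H black — skip
      N gray
        N→B: B is gray → back edge
First back edge: N → B.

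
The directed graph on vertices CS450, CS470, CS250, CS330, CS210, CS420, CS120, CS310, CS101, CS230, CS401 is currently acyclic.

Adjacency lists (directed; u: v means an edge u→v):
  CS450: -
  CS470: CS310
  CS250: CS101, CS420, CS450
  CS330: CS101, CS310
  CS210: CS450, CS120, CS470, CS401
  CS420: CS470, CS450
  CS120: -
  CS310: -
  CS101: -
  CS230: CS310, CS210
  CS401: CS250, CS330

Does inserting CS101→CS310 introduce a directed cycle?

Adding CS101→CS310 creates a cycle iff CS310 can already reach CS101.
Explore from CS310: no path reaches CS101. The graph stays acyclic.

No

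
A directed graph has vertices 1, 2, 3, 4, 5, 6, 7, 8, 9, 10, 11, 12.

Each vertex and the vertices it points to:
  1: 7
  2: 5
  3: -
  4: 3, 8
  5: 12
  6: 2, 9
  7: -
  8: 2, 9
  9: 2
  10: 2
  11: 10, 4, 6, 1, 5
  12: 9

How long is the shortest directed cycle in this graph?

4

For each vertex v, BFS finds the shortest path from v back to v.
The shortest such closed walk is 5 → 12 → 9 → 2 → 5, length 4.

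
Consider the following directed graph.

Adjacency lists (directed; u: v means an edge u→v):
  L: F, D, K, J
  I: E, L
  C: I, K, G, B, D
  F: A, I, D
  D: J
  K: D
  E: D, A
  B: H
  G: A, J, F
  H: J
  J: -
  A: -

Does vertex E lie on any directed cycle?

E lies on a cycle iff there is a path from E back to itself.
Exploring from E, it never reaches itself; equivalently, its strongly connected component is a singleton.

No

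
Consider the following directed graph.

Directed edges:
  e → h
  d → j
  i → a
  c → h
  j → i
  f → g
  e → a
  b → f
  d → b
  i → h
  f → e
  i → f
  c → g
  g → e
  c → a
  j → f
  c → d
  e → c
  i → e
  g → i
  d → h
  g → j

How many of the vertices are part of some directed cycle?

8

A vertex is on a directed cycle iff it belongs to a strongly connected component of size ≥ 2 (or has a self-loop).
The vertices on cycles are {b, c, d, e, f, g, i, j} — 8 in total.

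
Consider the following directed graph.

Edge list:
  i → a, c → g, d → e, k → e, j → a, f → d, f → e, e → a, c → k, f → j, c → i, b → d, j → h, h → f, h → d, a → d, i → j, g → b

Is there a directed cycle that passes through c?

No

c lies on a cycle iff there is a path from c back to itself.
Exploring from c, it never reaches itself; equivalently, its strongly connected component is a singleton.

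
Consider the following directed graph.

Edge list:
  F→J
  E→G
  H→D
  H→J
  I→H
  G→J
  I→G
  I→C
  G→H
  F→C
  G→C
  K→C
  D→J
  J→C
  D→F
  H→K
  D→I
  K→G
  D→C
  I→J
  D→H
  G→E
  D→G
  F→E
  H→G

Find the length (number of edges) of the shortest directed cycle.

For each vertex v, BFS finds the shortest path from v back to v.
The shortest such closed walk is H → D → H, length 2.

2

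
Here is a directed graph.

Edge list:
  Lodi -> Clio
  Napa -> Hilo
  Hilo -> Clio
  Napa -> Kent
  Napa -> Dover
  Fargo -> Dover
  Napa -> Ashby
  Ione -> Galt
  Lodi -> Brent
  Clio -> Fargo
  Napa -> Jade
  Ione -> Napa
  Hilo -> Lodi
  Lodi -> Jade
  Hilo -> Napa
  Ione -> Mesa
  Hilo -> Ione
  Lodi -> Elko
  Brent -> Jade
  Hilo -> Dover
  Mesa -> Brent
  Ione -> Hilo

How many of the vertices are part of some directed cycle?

3

A vertex is on a directed cycle iff it belongs to a strongly connected component of size ≥ 2 (or has a self-loop).
The vertices on cycles are {Hilo, Ione, Napa} — 3 in total.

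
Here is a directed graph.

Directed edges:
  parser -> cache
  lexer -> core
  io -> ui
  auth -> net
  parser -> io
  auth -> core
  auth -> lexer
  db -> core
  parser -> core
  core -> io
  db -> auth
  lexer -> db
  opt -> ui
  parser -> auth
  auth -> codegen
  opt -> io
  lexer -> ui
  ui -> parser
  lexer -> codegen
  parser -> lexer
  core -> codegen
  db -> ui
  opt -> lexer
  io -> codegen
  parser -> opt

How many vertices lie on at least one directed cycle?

8

A vertex is on a directed cycle iff it belongs to a strongly connected component of size ≥ 2 (or has a self-loop).
The vertices on cycles are {db, io, ui, opt, auth, core, lexer, parser} — 8 in total.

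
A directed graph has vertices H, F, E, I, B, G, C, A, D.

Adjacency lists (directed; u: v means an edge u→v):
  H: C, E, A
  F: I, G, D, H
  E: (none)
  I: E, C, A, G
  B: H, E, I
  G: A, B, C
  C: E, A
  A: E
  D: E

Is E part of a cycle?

No

E lies on a cycle iff there is a path from E back to itself.
Exploring from E, it never reaches itself; equivalently, its strongly connected component is a singleton.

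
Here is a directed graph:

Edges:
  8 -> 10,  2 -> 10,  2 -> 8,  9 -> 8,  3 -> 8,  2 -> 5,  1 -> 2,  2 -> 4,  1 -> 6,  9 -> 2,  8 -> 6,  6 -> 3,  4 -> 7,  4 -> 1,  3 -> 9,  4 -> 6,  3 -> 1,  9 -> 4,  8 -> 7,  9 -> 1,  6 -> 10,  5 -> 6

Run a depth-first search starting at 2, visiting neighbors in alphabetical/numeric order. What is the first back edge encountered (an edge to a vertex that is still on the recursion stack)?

1→2

DFS from 2 (visiting neighbors in alphabetical/numeric order); mark gray on enter, black on exit:
2 gray
  4 gray
    1 gray
      1→2: 2 is gray → back edge
First back edge: 1 → 2.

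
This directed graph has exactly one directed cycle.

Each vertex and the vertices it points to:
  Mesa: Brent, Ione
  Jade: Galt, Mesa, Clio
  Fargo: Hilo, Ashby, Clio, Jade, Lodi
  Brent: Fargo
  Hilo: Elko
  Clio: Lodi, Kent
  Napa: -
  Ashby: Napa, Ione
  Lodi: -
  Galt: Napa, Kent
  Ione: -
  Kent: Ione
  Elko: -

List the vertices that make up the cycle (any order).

Jade, Mesa, Brent, Fargo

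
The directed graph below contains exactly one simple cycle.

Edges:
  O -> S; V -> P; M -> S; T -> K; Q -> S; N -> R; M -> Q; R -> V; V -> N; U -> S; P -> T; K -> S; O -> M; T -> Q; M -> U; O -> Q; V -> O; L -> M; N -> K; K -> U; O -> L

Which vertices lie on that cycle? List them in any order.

N, R, V

DFS with gray/black marking from N:
N gray
  K gray
    S gray
    S black
    U gray
      U→S: S black — skip
    U black
  K black
  R gray
    V gray
      O gray
        O→S: S black — skip
        Q gray
          Q→S: S black — skip
        Q black
        M gray
          M→S: S black — skip
          M→U: U black — skip
          M→Q: Q black — skip
        M black
        L gray
          L→M: M black — skip
        L black
      O black
      P gray
        T gray
          T→K: K black — skip
          T→Q: Q black — skip
        T black
      P black
      V→N: N is gray → back edge
Back edge closes the cycle N → R → V → N; its vertices are {N, R, V}.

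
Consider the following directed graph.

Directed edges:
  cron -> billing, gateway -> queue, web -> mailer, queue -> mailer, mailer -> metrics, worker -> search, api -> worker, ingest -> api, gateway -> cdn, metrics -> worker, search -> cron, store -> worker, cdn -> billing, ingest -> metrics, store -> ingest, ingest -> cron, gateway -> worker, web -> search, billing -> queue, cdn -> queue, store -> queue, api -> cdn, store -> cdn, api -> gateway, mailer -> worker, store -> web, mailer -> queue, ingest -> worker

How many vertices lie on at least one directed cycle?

7

A vertex is on a directed cycle iff it belongs to a strongly connected component of size ≥ 2 (or has a self-loop).
The vertices on cycles are {cron, queue, mailer, search, worker, billing, metrics} — 7 in total.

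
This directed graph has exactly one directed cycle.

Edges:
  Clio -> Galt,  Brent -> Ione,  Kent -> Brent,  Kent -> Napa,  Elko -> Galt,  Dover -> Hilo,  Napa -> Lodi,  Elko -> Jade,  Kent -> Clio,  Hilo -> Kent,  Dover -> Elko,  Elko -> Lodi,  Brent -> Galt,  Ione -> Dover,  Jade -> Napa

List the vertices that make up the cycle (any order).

DFS with gray/black marking from Dover:
Dover gray
  Elko gray
    Jade gray
      Napa gray
        Lodi gray
        Lodi black
      Napa black
    Jade black
    Elko→Lodi: Lodi black — skip
    Galt gray
    Galt black
  Elko black
  Hilo gray
    Kent gray
      Clio gray
        Clio→Galt: Galt black — skip
      Clio black
      Brent gray
        Ione gray
          Ione→Dover: Dover is gray → back edge
Back edge closes the cycle Dover → Hilo → Kent → Brent → Ione → Dover; its vertices are {Hilo, Ione, Kent, Brent, Dover}.

Hilo, Ione, Kent, Brent, Dover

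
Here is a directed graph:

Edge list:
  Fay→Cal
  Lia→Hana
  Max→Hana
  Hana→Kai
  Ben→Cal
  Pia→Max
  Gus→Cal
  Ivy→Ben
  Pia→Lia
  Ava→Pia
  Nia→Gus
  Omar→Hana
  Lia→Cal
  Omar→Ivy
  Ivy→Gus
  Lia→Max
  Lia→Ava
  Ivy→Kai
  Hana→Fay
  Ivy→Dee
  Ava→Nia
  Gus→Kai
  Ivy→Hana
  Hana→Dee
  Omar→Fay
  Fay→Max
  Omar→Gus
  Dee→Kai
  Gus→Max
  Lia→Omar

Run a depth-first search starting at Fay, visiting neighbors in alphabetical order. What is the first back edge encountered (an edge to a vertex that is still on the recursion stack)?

Hana->Fay

DFS from Fay (visiting neighbors in alphabetical order); mark gray on enter, black on exit:
Fay gray
  Cal gray
  Cal black
  Max gray
    Hana gray
      Dee gray
        Kai gray
        Kai black
      Dee black
      Hana→Fay: Fay is gray → back edge
First back edge: Hana → Fay.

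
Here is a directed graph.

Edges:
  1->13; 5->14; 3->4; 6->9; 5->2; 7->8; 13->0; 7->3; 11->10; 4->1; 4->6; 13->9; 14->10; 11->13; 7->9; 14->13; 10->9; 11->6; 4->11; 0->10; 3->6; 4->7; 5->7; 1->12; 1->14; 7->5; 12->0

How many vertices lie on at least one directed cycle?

4

A vertex is on a directed cycle iff it belongs to a strongly connected component of size ≥ 2 (or has a self-loop).
The vertices on cycles are {3, 4, 5, 7} — 4 in total.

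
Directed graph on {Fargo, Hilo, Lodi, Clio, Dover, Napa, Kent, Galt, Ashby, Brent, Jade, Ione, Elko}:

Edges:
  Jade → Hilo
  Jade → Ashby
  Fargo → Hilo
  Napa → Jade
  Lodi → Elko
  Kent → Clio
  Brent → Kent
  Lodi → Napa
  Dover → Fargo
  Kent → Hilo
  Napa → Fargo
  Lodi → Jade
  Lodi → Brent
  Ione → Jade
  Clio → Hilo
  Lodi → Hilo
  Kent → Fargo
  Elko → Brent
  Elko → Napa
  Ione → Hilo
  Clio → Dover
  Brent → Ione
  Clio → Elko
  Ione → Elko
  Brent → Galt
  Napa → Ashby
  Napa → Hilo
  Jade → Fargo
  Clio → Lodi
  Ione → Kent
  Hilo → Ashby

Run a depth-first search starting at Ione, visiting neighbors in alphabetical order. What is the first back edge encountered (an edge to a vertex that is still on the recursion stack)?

Brent->Ione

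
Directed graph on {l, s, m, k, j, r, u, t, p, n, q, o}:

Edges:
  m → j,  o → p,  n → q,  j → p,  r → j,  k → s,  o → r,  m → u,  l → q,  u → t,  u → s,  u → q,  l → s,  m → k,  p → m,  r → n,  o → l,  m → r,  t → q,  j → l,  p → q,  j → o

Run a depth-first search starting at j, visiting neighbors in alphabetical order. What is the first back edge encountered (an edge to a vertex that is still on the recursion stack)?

m->j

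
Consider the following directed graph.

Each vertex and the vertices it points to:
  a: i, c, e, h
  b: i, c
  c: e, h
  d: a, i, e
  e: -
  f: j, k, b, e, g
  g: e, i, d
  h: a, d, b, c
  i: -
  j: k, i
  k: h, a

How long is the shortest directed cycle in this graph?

2

For each vertex v, BFS finds the shortest path from v back to v.
The shortest such closed walk is h → a → h, length 2.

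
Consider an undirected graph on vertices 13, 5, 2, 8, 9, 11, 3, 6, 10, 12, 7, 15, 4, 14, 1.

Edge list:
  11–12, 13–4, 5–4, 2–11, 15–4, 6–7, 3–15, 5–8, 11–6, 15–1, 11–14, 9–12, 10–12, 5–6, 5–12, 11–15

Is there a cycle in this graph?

DFS, tracking each vertex's parent; an edge to a visited non-parent vertex closes a cycle.
Start from 8:
visit 8 (parent –)
  visit 5 (parent 8)
    visit 12 (parent 5)
      visit 9 (parent 12)
        9–12: parent, skip
      visit 11 (parent 12)
        11–12: parent, skip
        visit 2 (parent 11)
          2–11: parent, skip
        visit 14 (parent 11)
          14–11: parent, skip
        visit 6 (parent 11)
          visit 7 (parent 6)
            7–6: parent, skip
          6–11: parent, skip
          6–5: 5 visited and ≠ parent → cycle
Cycle: 5 – 12 – 11 – 6 – 5.

Yes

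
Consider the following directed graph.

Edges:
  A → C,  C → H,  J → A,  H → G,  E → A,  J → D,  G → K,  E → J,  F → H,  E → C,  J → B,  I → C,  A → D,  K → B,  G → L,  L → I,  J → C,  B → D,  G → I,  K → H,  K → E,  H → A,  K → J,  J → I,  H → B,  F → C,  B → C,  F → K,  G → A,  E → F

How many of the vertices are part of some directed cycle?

11

A vertex is on a directed cycle iff it belongs to a strongly connected component of size ≥ 2 (or has a self-loop).
The vertices on cycles are {A, B, C, E, F, G, H, I, J, K, L} — 11 in total.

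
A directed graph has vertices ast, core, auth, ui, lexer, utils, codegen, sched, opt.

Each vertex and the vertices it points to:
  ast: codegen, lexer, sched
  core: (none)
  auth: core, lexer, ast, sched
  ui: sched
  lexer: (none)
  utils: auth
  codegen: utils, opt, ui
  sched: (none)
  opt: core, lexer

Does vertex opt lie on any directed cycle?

opt lies on a cycle iff there is a path from opt back to itself.
Exploring from opt, it never reaches itself; equivalently, its strongly connected component is a singleton.

No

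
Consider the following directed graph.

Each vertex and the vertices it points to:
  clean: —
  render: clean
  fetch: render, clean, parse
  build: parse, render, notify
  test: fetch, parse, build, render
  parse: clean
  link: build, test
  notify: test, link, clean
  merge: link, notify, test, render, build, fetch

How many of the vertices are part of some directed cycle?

4

A vertex is on a directed cycle iff it belongs to a strongly connected component of size ≥ 2 (or has a self-loop).
The vertices on cycles are {link, test, build, notify} — 4 in total.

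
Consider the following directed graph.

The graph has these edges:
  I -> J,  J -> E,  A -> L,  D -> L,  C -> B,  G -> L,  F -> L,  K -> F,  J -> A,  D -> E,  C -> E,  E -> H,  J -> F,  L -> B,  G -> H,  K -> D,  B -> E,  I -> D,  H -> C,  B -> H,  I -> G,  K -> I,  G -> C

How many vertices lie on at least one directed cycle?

A vertex is on a directed cycle iff it belongs to a strongly connected component of size ≥ 2 (or has a self-loop).
The vertices on cycles are {B, C, E, H} — 4 in total.

4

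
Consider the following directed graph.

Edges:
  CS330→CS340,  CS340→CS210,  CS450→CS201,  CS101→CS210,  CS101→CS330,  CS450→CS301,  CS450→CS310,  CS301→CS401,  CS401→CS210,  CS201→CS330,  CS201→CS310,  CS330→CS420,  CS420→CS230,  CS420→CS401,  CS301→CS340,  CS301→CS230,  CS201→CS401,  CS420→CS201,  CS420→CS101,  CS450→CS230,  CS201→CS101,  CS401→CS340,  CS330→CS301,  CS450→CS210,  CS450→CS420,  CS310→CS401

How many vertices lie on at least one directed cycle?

4

A vertex is on a directed cycle iff it belongs to a strongly connected component of size ≥ 2 (or has a self-loop).
The vertices on cycles are {CS101, CS201, CS330, CS420} — 4 in total.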